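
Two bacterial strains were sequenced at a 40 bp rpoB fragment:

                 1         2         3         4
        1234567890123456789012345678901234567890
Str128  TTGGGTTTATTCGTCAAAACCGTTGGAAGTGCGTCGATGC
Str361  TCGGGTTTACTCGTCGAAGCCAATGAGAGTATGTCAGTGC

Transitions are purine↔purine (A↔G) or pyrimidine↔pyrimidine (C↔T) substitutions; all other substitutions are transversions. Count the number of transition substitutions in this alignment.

Differing sites — 2:T/C (Ti); 10:T/C (Ti); 16:A/G (Ti); 19:A/G (Ti); 22:G/A (Ti); 23:T/A (Tv); 26:G/A (Ti); 27:A/G (Ti); 31:G/A (Ti); 32:C/T (Ti); 36:G/A (Ti); 37:A/G (Ti).
Of the 12 differences, 11 transitions and 1 transversion, so the answer is 11.

11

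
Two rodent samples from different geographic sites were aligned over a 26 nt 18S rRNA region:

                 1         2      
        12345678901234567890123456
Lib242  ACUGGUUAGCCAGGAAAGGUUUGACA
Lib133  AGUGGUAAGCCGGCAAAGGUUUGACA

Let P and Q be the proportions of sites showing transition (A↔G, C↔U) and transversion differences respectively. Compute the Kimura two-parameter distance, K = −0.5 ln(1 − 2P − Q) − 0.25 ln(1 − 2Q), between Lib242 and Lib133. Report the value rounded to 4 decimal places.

Differing sites — 2:C/G (Tv); 7:U/A (Tv); 12:A/G (Ti); 14:G/C (Tv).
Of the 4 differences, 1 transition and 3 transversions over 26 sites: P = 1/26 = 0.038462, Q = 3/26 = 0.115385.
d = −0.5·ln(0.807691) − 0.25·ln(0.769230) = −0.5·(-0.213576) − 0.25·(-0.262365) = 0.1724.

0.1724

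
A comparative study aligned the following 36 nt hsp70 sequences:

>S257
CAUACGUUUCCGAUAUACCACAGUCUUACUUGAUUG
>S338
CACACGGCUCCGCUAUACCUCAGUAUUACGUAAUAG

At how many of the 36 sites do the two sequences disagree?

9

Mismatches occur at site 3 (U→C), site 7 (U→G), site 8 (U→C), site 13 (A→C), site 20 (A→U), site 25 (C→A), site 30 (U→G), site 32 (G→A), site 35 (U→A).
That gives 9 mismatches out of 36 aligned sites, so the Hamming distance is 9.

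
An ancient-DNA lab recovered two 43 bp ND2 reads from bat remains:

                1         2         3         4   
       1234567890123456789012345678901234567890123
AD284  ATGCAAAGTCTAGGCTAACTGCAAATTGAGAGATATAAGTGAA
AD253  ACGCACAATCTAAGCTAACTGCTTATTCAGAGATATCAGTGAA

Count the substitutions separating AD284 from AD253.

8

Differing sites — 2:T/C; 6:A/C; 8:G/A; 13:G/A; 23:A/T; 24:A/T; 28:G/C; 37:A/C.
That gives 8 mismatches out of 43 aligned sites, so the Hamming distance is 8.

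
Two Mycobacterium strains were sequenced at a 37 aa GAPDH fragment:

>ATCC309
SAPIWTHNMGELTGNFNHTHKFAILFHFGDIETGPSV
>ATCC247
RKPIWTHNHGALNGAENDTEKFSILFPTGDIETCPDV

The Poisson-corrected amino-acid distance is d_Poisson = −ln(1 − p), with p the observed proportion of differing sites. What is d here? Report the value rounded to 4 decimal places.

Mismatches occur at site 1 (S→R), site 2 (A→K), site 9 (M→H), site 11 (E→A), site 13 (T→N), site 15 (N→A), site 16 (F→E), site 18 (H→D), site 20 (H→E), site 23 (A→S), site 27 (H→P), site 28 (F→T), site 34 (G→C), site 36 (S→D).
p = 14/37 = 0.378378.
d = −ln(1 − 0.378378) = −ln(0.621622) = 0.4754.

0.4754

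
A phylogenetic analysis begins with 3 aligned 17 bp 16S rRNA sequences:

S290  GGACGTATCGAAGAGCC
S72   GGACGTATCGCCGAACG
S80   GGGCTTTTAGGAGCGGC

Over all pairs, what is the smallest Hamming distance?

4

Pairwise Hamming distances:
  S290 vs S72: 4
  S290 vs S80: 7
  S72 vs S80: 10
The smallest is 4, between S290 and S72.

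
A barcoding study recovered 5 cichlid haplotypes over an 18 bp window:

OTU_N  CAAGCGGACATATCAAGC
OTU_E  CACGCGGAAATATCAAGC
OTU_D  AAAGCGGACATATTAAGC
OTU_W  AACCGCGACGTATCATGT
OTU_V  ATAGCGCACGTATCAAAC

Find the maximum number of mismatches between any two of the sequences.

Pairwise Hamming distances:
  OTU_N vs OTU_E: 2
  OTU_N vs OTU_D: 2
  OTU_N vs OTU_W: 8
  OTU_N vs OTU_V: 5
  OTU_E vs OTU_D: 4
  OTU_E vs OTU_W: 8
  OTU_E vs OTU_V: 7
  OTU_D vs OTU_W: 8
  OTU_D vs OTU_V: 5
  OTU_W vs OTU_V: 9
The largest is 9, between OTU_W and OTU_V.

9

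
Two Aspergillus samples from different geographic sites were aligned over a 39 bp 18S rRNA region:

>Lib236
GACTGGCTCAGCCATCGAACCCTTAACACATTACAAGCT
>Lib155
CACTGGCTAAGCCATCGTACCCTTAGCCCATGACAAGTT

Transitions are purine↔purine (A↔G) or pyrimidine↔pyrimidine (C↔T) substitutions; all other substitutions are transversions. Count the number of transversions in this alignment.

5

Mismatches occur at site 1 (G/C, transversion), site 9 (C/A, transversion), site 18 (A/T, transversion), site 26 (A/G, transition), site 28 (A/C, transversion), site 32 (T/G, transversion), site 38 (C/T, transition).
Of the 7 differences, 2 transitions and 5 transversions, so the answer is 5.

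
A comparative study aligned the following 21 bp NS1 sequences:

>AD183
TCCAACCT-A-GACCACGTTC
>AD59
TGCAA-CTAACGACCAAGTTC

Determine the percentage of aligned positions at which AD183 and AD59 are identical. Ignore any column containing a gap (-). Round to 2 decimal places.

Excluding the 3 gap columns leaves 18 comparable sites.
Differing sites — 2:C/G; 17:C/A.
16 of the 18 comparable sites match, so the percent identity is 16/18 × 100 = 88.89%.

88.89%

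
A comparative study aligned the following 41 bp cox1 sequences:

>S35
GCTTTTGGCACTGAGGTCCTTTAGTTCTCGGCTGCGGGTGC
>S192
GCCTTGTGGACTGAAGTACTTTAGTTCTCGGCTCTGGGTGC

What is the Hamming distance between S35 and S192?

8

Mismatches occur at site 3 (T↔C), site 6 (T↔G), site 7 (G↔T), site 9 (C↔G), site 15 (G↔A), site 18 (C↔A), site 34 (G↔C), site 35 (C↔T).
That gives 8 mismatches out of 41 aligned sites, so the Hamming distance is 8.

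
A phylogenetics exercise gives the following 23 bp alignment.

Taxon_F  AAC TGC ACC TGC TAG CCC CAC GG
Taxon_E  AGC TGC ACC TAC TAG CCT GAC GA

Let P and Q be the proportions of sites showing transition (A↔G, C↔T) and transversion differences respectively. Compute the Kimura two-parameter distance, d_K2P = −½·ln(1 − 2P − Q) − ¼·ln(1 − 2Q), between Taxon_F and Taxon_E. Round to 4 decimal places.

0.2710

Mismatches occur at site 2 (A↔G, transition), site 11 (G↔A, transition), site 18 (C↔T, transition), site 19 (C↔G, transversion), site 23 (G↔A, transition).
Of the 5 differences, 4 transitions and 1 transversion over 23 sites: P = 4/23 = 0.173913, Q = 1/23 = 0.043478.
d = −0.5·ln(0.608696) − 0.25·ln(0.913044) = −0.5·(-0.496436) − 0.25·(-0.090971) = 0.2710.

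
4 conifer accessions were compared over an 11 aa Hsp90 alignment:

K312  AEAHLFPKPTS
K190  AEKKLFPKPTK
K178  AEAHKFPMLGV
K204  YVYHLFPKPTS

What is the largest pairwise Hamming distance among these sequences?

Pairwise Hamming distances:
  K312 vs K190: 3
  K312 vs K178: 5
  K312 vs K204: 3
  K190 vs K178: 7
  K190 vs K204: 5
  K178 vs K204: 8
The largest is 8, between K178 and K204.

8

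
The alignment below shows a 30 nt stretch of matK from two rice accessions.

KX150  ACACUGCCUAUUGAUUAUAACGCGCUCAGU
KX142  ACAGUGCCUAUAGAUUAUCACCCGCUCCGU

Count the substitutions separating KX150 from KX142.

5

Differing sites — 4:C/G; 12:U/A; 19:A/C; 22:G/C; 28:A/C.
That gives 5 mismatches out of 30 aligned sites, so the Hamming distance is 5.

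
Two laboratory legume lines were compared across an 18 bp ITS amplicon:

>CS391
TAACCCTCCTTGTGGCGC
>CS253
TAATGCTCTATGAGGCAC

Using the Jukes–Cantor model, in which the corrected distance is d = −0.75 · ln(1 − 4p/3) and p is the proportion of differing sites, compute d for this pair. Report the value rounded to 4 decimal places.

Differing sites — 4:C/T; 5:C/G; 9:C/T; 10:T/A; 13:T/A; 17:G/A.
p = 6/18 = 0.333333.
d = −0.75 · ln(1 − (4/3)·0.333333) = −0.75 · ln(0.555556) = −0.75 · (-0.587786) = 0.4408.

0.4408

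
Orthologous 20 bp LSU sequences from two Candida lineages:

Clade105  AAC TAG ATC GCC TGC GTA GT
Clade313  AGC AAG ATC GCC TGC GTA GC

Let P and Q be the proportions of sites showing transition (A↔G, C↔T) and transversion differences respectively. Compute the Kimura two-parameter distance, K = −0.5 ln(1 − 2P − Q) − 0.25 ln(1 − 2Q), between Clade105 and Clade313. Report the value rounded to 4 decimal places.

Differing sites — 2:A/G (Ti); 4:T/A (Tv); 20:T/C (Ti).
Of the 3 differences, 2 transitions and 1 transversion over 20 sites: P = 2/20 = 0.100000, Q = 1/20 = 0.050000.
d = −0.5·ln(0.750000) − 0.25·ln(0.900000) = −0.5·(-0.287682) − 0.25·(-0.105361) = 0.1702.

0.1702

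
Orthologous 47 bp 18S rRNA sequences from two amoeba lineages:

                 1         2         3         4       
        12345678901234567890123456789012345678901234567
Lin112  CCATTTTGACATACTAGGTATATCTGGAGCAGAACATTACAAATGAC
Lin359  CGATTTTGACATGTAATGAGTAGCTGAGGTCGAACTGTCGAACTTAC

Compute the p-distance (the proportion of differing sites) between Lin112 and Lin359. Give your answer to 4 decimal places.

Differing sites — 2:C/G; 13:A/G; 14:C/T; 15:T/A; 17:G/T; 19:T/A; 20:A/G; 23:T/G; 27:G/A; 28:A/G; 30:C/T; 31:A/C; 36:A/T; 37:T/G; 39:A/C; 40:C/G; 43:A/C; 45:G/T.
There are 18 differences over 47 sites, so p = 18/47 = 0.3830.

0.3830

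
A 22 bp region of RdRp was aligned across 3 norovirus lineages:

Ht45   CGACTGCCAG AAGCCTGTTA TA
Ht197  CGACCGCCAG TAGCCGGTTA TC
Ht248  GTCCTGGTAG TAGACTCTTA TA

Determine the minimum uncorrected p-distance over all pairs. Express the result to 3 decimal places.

Pairwise Hamming distances:
  Ht45 vs Ht197: 4
  Ht45 vs Ht248: 8
  Ht197 vs Ht248: 10
The smallest is 4 mismatches, between Ht45 and Ht197; p = 4/22 = 0.182.

0.182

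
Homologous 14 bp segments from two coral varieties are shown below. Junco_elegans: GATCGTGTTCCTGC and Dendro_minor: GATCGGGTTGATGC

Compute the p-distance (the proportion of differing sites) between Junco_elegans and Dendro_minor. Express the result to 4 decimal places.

0.2143

Mismatches occur at site 6 (T→G), site 10 (C→G), site 11 (C→A).
There are 3 differences over 14 sites, so p = 3/14 = 0.2143.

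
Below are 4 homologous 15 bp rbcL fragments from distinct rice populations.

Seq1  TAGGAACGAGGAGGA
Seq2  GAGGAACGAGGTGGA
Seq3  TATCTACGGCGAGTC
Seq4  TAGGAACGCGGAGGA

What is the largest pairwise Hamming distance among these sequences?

Pairwise Hamming distances:
  Seq1 vs Seq2: 2
  Seq1 vs Seq3: 7
  Seq1 vs Seq4: 1
  Seq2 vs Seq3: 9
  Seq2 vs Seq4: 3
  Seq3 vs Seq4: 7
The largest is 9, between Seq2 and Seq3.

9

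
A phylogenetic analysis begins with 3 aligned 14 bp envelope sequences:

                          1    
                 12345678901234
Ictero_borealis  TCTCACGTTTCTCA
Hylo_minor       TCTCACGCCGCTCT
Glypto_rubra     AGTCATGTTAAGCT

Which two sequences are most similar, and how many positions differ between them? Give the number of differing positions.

4

Pairwise Hamming distances:
  Ictero_borealis vs Hylo_minor: 4
  Ictero_borealis vs Glypto_rubra: 7
  Hylo_minor vs Glypto_rubra: 8
The smallest is 4, between Ictero_borealis and Hylo_minor.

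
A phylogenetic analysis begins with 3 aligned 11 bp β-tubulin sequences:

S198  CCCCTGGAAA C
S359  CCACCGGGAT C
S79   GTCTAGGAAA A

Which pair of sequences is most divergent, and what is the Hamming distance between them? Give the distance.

8

Pairwise Hamming distances:
  S198 vs S359: 4
  S198 vs S79: 5
  S359 vs S79: 8
The largest is 8, between S359 and S79.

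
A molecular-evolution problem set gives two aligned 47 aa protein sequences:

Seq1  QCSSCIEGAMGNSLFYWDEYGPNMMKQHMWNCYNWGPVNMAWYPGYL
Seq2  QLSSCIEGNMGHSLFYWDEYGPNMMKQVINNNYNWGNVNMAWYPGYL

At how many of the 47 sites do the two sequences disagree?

8

Mismatches occur at site 2 (C↔L), site 9 (A↔N), site 12 (N↔H), site 28 (H↔V), site 29 (M↔I), site 30 (W↔N), site 32 (C↔N), site 37 (P↔N).
That gives 8 mismatches out of 47 aligned sites, so the Hamming distance is 8.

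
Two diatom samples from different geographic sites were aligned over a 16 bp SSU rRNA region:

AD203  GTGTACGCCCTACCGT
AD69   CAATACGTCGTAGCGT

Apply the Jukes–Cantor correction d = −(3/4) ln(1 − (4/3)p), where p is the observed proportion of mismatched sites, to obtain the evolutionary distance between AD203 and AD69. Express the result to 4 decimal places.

The sequences differ at positions 1 (G/C), 2 (T/A), 3 (G/A), 8 (C/T), 10 (C/G), 13 (C/G).
p = 6/16 = 0.375000.
d = −0.75 · ln(1 − (4/3)·0.375000) = −0.75 · ln(0.500000) = −0.75 · (-0.693147) = 0.5199.

0.5199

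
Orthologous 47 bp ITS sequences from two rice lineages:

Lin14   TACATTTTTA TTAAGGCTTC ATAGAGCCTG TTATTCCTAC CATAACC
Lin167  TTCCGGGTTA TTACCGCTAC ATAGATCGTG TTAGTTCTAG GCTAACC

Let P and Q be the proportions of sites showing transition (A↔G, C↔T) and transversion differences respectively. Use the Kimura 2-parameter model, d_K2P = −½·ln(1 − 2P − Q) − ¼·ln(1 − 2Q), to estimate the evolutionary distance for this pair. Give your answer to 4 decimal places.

Differing sites — 2:A/T (Tv); 4:A/C (Tv); 5:T/G (Tv); 6:T/G (Tv); 7:T/G (Tv); 14:A/C (Tv); 15:G/C (Tv); 19:T/A (Tv); 26:G/T (Tv); 28:C/G (Tv); 34:T/G (Tv); 36:C/T (Ti); 40:C/G (Tv); 41:C/G (Tv); 42:A/C (Tv).
Of the 15 differences, 1 transition and 14 transversions over 47 sites: P = 1/47 = 0.021277, Q = 14/47 = 0.297872.
d = −0.5·ln(0.659574) − 0.25·ln(0.404256) = −0.5·(-0.416161) − 0.25·(-0.905707) = 0.4345.

0.4345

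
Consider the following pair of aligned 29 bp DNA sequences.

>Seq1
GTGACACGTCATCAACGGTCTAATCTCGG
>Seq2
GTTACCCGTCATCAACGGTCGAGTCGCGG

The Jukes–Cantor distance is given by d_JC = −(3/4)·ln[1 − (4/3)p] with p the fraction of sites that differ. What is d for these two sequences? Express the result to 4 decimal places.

0.1959

Mismatches occur at site 3 (G→T), site 6 (A→C), site 21 (T→G), site 23 (A→G), site 26 (T→G).
p = 5/29 = 0.172414.
d = −0.75 · ln(1 − (4/3)·0.172414) = −0.75 · ln(0.770115) = −0.75 · (-0.261215) = 0.1959.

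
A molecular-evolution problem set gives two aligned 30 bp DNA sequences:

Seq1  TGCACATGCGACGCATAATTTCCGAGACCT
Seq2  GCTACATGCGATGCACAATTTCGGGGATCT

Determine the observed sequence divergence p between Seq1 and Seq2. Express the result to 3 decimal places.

Differing sites — 1:T/G; 2:G/C; 3:C/T; 12:C/T; 16:T/C; 23:C/G; 25:A/G; 28:C/T.
There are 8 differences over 30 sites, so p = 8/30 = 0.267.

0.267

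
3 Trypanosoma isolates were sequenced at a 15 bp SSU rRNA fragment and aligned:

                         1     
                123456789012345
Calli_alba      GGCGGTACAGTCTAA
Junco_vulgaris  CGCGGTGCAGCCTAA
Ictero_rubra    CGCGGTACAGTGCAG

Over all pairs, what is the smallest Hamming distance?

Pairwise Hamming distances:
  Calli_alba vs Junco_vulgaris: 3
  Calli_alba vs Ictero_rubra: 4
  Junco_vulgaris vs Ictero_rubra: 5
The smallest is 3, between Calli_alba and Junco_vulgaris.

3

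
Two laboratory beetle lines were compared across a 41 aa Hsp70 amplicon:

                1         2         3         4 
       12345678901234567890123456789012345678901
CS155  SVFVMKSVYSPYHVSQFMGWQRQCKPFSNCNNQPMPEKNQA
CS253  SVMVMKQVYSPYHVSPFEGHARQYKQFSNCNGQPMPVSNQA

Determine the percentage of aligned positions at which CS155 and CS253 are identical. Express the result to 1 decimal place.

The sequences differ at positions 3 (F/M), 7 (S/Q), 16 (Q/P), 18 (M/E), 20 (W/H), 21 (Q/A), 24 (C/Y), 26 (P/Q), 32 (N/G), 37 (E/V), 38 (K/S).
30 of the 41 sites match, so the percent identity is 30/41 × 100 = 73.2%.

73.2%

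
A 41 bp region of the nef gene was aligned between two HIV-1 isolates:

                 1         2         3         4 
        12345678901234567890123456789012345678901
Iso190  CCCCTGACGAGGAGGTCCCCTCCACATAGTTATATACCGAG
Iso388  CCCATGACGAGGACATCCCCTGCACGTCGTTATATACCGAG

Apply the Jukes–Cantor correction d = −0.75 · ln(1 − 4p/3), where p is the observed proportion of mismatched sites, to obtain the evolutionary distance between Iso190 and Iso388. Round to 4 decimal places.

Mismatches occur at site 4 (C→A), site 14 (G→C), site 15 (G→A), site 22 (C→G), site 26 (A→G), site 28 (A→C).
p = 6/41 = 0.146341.
d = −0.75 · ln(1 − (4/3)·0.146341) = −0.75 · ln(0.804879) = −0.75 · (-0.217063) = 0.1628.

0.1628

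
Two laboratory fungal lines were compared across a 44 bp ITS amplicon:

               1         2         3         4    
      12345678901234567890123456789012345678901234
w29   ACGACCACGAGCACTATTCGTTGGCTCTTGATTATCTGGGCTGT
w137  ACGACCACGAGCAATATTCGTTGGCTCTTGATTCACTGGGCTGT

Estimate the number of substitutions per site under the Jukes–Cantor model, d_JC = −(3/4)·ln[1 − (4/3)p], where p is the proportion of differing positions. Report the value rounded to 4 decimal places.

0.0715

The sequences differ at positions 14 (C/A), 34 (A/C), 35 (T/A).
p = 3/44 = 0.068182.
d = −0.75 · ln(1 − (4/3)·0.068182) = −0.75 · ln(0.909091) = −0.75 · (-0.095310) = 0.0715.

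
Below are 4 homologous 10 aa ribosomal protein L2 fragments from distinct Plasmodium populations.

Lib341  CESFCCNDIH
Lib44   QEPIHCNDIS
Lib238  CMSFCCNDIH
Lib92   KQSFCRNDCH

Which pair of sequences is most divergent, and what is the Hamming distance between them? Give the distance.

Pairwise Hamming distances:
  Lib341 vs Lib44: 5
  Lib341 vs Lib238: 1
  Lib341 vs Lib92: 4
  Lib44 vs Lib238: 6
  Lib44 vs Lib92: 8
  Lib238 vs Lib92: 4
The largest is 8, between Lib44 and Lib92.

8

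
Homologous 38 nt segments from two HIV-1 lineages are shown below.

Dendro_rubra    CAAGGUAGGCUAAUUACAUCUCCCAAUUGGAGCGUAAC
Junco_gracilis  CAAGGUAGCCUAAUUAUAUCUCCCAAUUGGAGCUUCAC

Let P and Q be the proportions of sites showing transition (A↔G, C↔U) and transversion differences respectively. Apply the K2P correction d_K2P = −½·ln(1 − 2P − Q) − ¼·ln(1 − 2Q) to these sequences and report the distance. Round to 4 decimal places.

0.1135

Differing sites — 9:G/C (Tv); 17:C/U (Ti); 34:G/U (Tv); 36:A/C (Tv).
Of the 4 differences, 1 transition and 3 transversions over 38 sites: P = 1/38 = 0.026316, Q = 3/38 = 0.078947.
d = −0.5·ln(0.868421) − 0.25·ln(0.842106) = −0.5·(-0.141079) − 0.25·(-0.171849) = 0.1135.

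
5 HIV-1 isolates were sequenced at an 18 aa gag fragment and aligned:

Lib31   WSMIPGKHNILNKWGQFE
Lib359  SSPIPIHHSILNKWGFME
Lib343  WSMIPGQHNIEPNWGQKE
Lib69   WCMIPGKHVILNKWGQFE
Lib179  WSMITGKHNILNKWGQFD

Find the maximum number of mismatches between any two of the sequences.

10

Pairwise Hamming distances:
  Lib31 vs Lib359: 7
  Lib31 vs Lib343: 5
  Lib31 vs Lib69: 2
  Lib31 vs Lib179: 2
  Lib359 vs Lib343: 10
  Lib359 vs Lib69: 8
  Lib359 vs Lib179: 9
  Lib343 vs Lib69: 7
  Lib343 vs Lib179: 7
  Lib69 vs Lib179: 4
The largest is 10, between Lib359 and Lib343.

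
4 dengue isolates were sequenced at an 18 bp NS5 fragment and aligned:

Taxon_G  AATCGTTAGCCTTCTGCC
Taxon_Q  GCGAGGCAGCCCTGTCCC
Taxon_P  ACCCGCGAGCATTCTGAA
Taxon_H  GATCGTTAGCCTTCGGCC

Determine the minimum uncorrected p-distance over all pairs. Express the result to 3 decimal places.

0.111

Pairwise Hamming distances:
  Taxon_G vs Taxon_Q: 9
  Taxon_G vs Taxon_P: 7
  Taxon_G vs Taxon_H: 2
  Taxon_Q vs Taxon_P: 11
  Taxon_Q vs Taxon_H: 9
  Taxon_P vs Taxon_H: 9
The smallest is 2 mismatches, between Taxon_G and Taxon_H; p = 2/18 = 0.111.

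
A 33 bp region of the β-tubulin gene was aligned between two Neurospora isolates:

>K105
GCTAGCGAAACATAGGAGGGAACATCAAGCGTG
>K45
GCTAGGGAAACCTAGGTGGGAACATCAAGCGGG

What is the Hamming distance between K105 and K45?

The sequences differ at positions 6 (C/G), 12 (A/C), 17 (A/T), 32 (T/G).
That gives 4 mismatches out of 33 aligned sites, so the Hamming distance is 4.

4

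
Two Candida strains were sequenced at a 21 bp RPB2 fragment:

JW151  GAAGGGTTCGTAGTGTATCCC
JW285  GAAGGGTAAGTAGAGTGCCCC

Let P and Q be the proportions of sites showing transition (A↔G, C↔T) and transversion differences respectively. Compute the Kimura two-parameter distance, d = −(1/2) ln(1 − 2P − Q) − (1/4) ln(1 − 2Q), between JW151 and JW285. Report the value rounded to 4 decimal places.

Mismatches occur at site 8 (T→A, transversion), site 9 (C→A, transversion), site 14 (T→A, transversion), site 17 (A→G, transition), site 18 (T→C, transition).
Of the 5 differences, 2 transitions and 3 transversions over 21 sites: P = 2/21 = 0.095238, Q = 3/21 = 0.142857.
d = −0.5·ln(0.666667) − 0.25·ln(0.714286) = −0.5·(-0.405465) − 0.25·(-0.336472) = 0.2869.

0.2869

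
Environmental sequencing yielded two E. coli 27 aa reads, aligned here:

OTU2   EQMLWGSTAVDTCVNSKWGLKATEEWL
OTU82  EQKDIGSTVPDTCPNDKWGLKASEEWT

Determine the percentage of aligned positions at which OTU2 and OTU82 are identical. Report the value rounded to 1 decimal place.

66.7%

Differing sites — 3:M/K; 4:L/D; 5:W/I; 9:A/V; 10:V/P; 14:V/P; 16:S/D; 23:T/S; 27:L/T.
18 of the 27 sites match, so the percent identity is 18/27 × 100 = 66.7%.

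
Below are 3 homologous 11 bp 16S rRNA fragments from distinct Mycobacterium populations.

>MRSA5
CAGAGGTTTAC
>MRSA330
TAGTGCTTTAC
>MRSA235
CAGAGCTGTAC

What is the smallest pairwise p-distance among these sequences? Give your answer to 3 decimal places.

Pairwise Hamming distances:
  MRSA5 vs MRSA330: 3
  MRSA5 vs MRSA235: 2
  MRSA330 vs MRSA235: 3
The smallest is 2 mismatches, between MRSA5 and MRSA235; p = 2/11 = 0.182.

0.182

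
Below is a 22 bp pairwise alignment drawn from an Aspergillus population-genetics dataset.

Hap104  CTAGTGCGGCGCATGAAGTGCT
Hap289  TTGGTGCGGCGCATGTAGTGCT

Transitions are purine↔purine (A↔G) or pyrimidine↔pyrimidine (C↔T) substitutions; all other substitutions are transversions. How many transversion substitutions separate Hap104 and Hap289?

Mismatches occur at site 1 (C→T, transition), site 3 (A→G, transition), site 16 (A→T, transversion).
Of the 3 differences, 2 transitions and 1 transversion, so the answer is 1.

1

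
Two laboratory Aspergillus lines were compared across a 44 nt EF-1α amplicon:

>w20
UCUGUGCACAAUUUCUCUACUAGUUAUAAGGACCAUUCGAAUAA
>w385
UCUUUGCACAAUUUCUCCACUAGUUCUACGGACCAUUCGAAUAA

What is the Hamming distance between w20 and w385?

4

The sequences differ at positions 4 (G/U), 18 (U/C), 26 (A/C), 29 (A/C).
That gives 4 mismatches out of 44 aligned sites, so the Hamming distance is 4.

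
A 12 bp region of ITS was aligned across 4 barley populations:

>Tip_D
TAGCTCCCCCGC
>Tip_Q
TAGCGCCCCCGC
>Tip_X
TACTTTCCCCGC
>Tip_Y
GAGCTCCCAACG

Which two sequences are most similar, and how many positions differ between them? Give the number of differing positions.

1

Pairwise Hamming distances:
  Tip_D vs Tip_Q: 1
  Tip_D vs Tip_X: 3
  Tip_D vs Tip_Y: 5
  Tip_Q vs Tip_X: 4
  Tip_Q vs Tip_Y: 6
  Tip_X vs Tip_Y: 8
The smallest is 1, between Tip_D and Tip_Q.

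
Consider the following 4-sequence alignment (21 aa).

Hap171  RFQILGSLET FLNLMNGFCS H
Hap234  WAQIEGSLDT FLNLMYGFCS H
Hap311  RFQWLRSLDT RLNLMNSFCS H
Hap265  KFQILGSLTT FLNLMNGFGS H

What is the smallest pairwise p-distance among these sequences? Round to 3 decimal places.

Pairwise Hamming distances:
  Hap171 vs Hap234: 5
  Hap171 vs Hap311: 5
  Hap171 vs Hap265: 3
  Hap234 vs Hap311: 8
  Hap234 vs Hap265: 6
  Hap311 vs Hap265: 7
The smallest is 3 mismatches, between Hap171 and Hap265; p = 3/21 = 0.143.

0.143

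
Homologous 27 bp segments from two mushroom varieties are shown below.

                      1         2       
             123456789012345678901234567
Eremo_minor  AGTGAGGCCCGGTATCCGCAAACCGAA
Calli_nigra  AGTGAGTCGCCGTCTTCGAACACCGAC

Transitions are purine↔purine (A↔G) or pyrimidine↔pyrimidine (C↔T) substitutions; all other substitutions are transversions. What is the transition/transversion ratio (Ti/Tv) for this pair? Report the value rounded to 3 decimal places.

Mismatches occur at site 7 (G↔T, transversion), site 9 (C↔G, transversion), site 11 (G↔C, transversion), site 14 (A↔C, transversion), site 16 (C↔T, transition), site 19 (C↔A, transversion), site 21 (A↔C, transversion), site 27 (A↔C, transversion).
Of the 8 differences, 1 transition and 7 transversions, so Ti/Tv = 1/7 = 0.143.

0.143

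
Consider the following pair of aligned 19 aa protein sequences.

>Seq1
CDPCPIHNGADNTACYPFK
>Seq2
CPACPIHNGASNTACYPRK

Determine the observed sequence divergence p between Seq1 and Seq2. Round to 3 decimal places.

Differing sites — 2:D/P; 3:P/A; 11:D/S; 18:F/R.
There are 4 differences over 19 sites, so p = 4/19 = 0.211.

0.211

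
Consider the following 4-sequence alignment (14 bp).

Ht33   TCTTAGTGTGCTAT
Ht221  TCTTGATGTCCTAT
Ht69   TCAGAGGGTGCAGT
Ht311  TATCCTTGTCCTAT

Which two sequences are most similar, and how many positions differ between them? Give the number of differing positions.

3

Pairwise Hamming distances:
  Ht33 vs Ht221: 3
  Ht33 vs Ht69: 5
  Ht33 vs Ht311: 5
  Ht221 vs Ht69: 8
  Ht221 vs Ht311: 4
  Ht69 vs Ht311: 9
The smallest is 3, between Ht33 and Ht221.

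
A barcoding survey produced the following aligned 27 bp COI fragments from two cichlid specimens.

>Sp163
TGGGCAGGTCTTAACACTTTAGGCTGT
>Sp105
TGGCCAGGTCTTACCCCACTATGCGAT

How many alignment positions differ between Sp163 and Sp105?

Differing sites — 4:G/C; 14:A/C; 16:A/C; 18:T/A; 19:T/C; 22:G/T; 25:T/G; 26:G/A.
That gives 8 mismatches out of 27 aligned sites, so the Hamming distance is 8.

8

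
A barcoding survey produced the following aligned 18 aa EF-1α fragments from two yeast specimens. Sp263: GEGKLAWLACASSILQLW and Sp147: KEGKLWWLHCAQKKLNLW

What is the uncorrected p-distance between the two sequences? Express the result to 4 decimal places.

0.3889

Mismatches occur at site 1 (G/K), site 6 (A/W), site 9 (A/H), site 12 (S/Q), site 13 (S/K), site 14 (I/K), site 16 (Q/N).
There are 7 differences over 18 sites, so p = 7/18 = 0.3889.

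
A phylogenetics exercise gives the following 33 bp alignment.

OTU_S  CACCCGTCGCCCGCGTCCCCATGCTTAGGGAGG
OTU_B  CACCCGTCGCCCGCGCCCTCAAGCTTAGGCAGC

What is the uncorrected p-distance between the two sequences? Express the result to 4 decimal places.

0.1515

The sequences differ at positions 16 (T/C), 19 (C/T), 22 (T/A), 30 (G/C), 33 (G/C).
There are 5 differences over 33 sites, so p = 5/33 = 0.1515.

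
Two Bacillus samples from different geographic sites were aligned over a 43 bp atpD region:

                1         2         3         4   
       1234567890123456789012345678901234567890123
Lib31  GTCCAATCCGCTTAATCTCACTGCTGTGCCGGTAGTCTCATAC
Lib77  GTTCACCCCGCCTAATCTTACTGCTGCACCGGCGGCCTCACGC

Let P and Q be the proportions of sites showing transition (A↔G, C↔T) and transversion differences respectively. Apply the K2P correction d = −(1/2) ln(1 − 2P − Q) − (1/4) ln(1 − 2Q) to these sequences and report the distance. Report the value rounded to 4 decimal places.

The sequences differ at positions 3 (C/T, transition), 6 (A/C, transversion), 7 (T/C, transition), 12 (T/C, transition), 19 (C/T, transition), 27 (T/C, transition), 28 (G/A, transition), 33 (T/C, transition), 34 (A/G, transition), 36 (T/C, transition), 41 (T/C, transition), 42 (A/G, transition).
Of the 12 differences, 11 transitions and 1 transversion over 43 sites: P = 11/43 = 0.255814, Q = 1/43 = 0.023256.
d = −0.5·ln(0.465116) − 0.25·ln(0.953488) = −0.5·(-0.765468) − 0.25·(-0.047628) = 0.3946.

0.3946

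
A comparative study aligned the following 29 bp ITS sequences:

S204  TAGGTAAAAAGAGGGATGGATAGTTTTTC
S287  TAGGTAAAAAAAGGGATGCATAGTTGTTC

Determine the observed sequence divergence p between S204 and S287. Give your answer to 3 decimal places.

0.103

Mismatches occur at site 11 (G/A), site 19 (G/C), site 26 (T/G).
There are 3 differences over 29 sites, so p = 3/29 = 0.103.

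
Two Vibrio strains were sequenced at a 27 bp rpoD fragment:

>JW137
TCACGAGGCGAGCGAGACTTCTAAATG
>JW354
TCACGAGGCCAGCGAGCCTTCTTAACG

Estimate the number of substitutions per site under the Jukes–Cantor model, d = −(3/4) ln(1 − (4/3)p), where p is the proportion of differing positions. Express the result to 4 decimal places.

0.1650

Differing sites — 10:G/C; 17:A/C; 23:A/T; 26:T/C.
p = 4/27 = 0.148148.
d = −0.75 · ln(1 − (4/3)·0.148148) = −0.75 · ln(0.802469) = −0.75 · (-0.220062) = 0.1650.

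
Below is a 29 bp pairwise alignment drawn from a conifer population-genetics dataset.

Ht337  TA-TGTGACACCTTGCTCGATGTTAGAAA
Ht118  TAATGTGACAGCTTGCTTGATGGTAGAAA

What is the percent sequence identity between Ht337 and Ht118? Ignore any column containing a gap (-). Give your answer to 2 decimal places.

Excluding the 1 gap column leaves 28 comparable sites.
Mismatches occur at site 11 (C↔G), site 18 (C↔T), site 23 (T↔G).
25 of the 28 comparable sites match, so the percent identity is 25/28 × 100 = 89.29%.

89.29%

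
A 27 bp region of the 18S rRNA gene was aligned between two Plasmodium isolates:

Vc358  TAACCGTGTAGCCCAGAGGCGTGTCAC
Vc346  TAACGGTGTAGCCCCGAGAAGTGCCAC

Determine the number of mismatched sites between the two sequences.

5

The sequences differ at positions 5 (C/G), 15 (A/C), 19 (G/A), 20 (C/A), 24 (T/C).
That gives 5 mismatches out of 27 aligned sites, so the Hamming distance is 5.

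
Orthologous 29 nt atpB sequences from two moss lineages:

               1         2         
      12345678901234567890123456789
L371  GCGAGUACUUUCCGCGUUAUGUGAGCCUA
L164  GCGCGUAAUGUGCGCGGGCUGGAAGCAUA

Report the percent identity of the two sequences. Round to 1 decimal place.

Differing sites — 4:A/C; 8:C/A; 10:U/G; 12:C/G; 17:U/G; 18:U/G; 19:A/C; 22:U/G; 23:G/A; 27:C/A.
19 of the 29 sites match, so the percent identity is 19/29 × 100 = 65.5%.

65.5%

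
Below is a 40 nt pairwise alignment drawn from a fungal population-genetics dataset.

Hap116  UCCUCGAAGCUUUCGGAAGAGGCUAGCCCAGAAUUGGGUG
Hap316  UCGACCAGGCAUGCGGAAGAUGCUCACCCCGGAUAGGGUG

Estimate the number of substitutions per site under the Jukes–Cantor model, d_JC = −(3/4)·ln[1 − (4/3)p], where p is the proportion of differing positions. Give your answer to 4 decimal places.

0.3831

Differing sites — 3:C/G; 4:U/A; 6:G/C; 8:A/G; 11:U/A; 13:U/G; 21:G/U; 25:A/C; 26:G/A; 30:A/C; 32:A/G; 35:U/A.
p = 12/40 = 0.300000.
d = −0.75 · ln(1 − (4/3)·0.300000) = −0.75 · ln(0.600000) = −0.75 · (-0.510826) = 0.3831.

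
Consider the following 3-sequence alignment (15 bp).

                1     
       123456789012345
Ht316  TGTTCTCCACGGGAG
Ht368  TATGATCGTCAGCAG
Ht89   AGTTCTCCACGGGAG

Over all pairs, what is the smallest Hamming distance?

1

Pairwise Hamming distances:
  Ht316 vs Ht368: 7
  Ht316 vs Ht89: 1
  Ht368 vs Ht89: 8
The smallest is 1, between Ht316 and Ht89.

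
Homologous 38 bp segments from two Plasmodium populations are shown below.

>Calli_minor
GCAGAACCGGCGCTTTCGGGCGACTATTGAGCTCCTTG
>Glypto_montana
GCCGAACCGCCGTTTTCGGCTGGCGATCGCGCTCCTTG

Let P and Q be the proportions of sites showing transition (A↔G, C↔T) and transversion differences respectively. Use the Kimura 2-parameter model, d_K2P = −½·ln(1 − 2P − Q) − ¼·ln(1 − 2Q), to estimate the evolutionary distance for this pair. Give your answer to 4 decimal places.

0.2857

Differing sites — 3:A/C (Tv); 10:G/C (Tv); 13:C/T (Ti); 20:G/C (Tv); 21:C/T (Ti); 23:A/G (Ti); 25:T/G (Tv); 28:T/C (Ti); 30:A/C (Tv).
Of the 9 differences, 4 transitions and 5 transversions over 38 sites: P = 4/38 = 0.105263, Q = 5/38 = 0.131579.
d = −0.5·ln(0.657895) − 0.25·ln(0.736842) = −0.5·(-0.418710) − 0.25·(-0.305382) = 0.2857.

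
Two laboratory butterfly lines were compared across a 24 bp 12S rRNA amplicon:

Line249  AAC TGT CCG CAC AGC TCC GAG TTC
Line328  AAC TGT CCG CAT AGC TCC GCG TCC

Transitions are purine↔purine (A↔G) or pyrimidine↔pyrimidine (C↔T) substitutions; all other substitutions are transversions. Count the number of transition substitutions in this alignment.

2

Mismatches occur at site 12 (C→T, transition), site 20 (A→C, transversion), site 23 (T→C, transition).
Of the 3 differences, 2 transitions and 1 transversion, so the answer is 2.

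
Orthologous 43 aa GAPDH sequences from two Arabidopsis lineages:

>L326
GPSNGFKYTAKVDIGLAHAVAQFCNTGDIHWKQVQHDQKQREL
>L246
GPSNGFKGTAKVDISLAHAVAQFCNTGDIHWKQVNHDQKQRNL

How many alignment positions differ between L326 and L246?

Differing sites — 8:Y/G; 15:G/S; 35:Q/N; 42:E/N.
That gives 4 mismatches out of 43 aligned sites, so the Hamming distance is 4.

4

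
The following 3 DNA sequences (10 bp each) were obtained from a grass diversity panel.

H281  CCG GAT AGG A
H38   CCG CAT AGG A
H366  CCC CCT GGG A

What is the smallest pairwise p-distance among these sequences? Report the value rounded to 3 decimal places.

0.100

Pairwise Hamming distances:
  H281 vs H38: 1
  H281 vs H366: 4
  H38 vs H366: 3
The smallest is 1 mismatch, between H281 and H38; p = 1/10 = 0.100.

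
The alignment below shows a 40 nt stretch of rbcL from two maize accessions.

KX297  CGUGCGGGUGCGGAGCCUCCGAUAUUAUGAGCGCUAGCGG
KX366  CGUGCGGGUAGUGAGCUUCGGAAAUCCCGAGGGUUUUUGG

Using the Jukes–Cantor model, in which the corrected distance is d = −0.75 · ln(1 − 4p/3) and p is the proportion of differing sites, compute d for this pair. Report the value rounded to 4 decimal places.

Mismatches occur at site 10 (G/A), site 11 (C/G), site 12 (G/U), site 17 (C/U), site 20 (C/G), site 23 (U/A), site 26 (U/C), site 27 (A/C), site 28 (U/C), site 32 (C/G), site 34 (C/U), site 36 (A/U), site 37 (G/U), site 38 (C/U).
p = 14/40 = 0.350000.
d = −0.75 · ln(1 − (4/3)·0.350000) = −0.75 · ln(0.533333) = −0.75 · (-0.628609) = 0.4715.

0.4715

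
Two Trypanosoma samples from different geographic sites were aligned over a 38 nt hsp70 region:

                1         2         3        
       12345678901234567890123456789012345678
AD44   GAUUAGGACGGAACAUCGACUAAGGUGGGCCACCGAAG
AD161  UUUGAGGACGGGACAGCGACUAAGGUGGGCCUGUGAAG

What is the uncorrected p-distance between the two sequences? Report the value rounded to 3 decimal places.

0.211

Differing sites — 1:G/U; 2:A/U; 4:U/G; 12:A/G; 16:U/G; 32:A/U; 33:C/G; 34:C/U.
There are 8 differences over 38 sites, so p = 8/38 = 0.211.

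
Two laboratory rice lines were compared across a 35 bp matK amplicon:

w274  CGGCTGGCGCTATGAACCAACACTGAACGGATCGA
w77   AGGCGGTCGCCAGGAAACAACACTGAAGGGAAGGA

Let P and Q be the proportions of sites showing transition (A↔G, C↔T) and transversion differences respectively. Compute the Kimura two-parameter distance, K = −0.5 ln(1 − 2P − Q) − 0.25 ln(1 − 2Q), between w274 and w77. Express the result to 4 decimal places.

The sequences differ at positions 1 (C/A, transversion), 5 (T/G, transversion), 7 (G/T, transversion), 11 (T/C, transition), 13 (T/G, transversion), 17 (C/A, transversion), 28 (C/G, transversion), 32 (T/A, transversion), 33 (C/G, transversion).
Of the 9 differences, 1 transition and 8 transversions over 35 sites: P = 1/35 = 0.028571, Q = 8/35 = 0.228571.
d = −0.5·ln(0.714287) − 0.25·ln(0.542858) = −0.5·(-0.336470) − 0.25·(-0.610908) = 0.3210.

0.3210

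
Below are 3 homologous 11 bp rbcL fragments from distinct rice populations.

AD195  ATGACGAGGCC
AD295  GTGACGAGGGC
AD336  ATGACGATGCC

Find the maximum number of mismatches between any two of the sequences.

Pairwise Hamming distances:
  AD195 vs AD295: 2
  AD195 vs AD336: 1
  AD295 vs AD336: 3
The largest is 3, between AD295 and AD336.

3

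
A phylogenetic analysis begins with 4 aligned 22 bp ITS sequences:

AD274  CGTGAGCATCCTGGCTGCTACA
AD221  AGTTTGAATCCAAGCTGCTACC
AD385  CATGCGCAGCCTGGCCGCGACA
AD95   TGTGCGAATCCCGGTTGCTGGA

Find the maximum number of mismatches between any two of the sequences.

Pairwise Hamming distances:
  AD274 vs AD221: 7
  AD274 vs AD385: 5
  AD274 vs AD95: 7
  AD221 vs AD385: 11
  AD221 vs AD95: 9
  AD385 vs AD95: 10
The largest is 11, between AD221 and AD385.

11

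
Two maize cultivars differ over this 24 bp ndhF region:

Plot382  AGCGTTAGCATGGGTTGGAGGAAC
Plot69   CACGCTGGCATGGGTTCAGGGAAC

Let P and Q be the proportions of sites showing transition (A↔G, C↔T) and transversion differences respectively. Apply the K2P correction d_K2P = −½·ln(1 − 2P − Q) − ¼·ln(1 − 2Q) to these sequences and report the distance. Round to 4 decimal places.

0.3922

Mismatches occur at site 1 (A→C, transversion), site 2 (G→A, transition), site 5 (T→C, transition), site 7 (A→G, transition), site 17 (G→C, transversion), site 18 (G→A, transition), site 19 (A→G, transition).
Of the 7 differences, 5 transitions and 2 transversions over 24 sites: P = 5/24 = 0.208333, Q = 2/24 = 0.083333.
d = −0.5·ln(0.500001) − 0.25·ln(0.833334) = −0.5·(-0.693145) − 0.25·(-0.182321) = 0.3922.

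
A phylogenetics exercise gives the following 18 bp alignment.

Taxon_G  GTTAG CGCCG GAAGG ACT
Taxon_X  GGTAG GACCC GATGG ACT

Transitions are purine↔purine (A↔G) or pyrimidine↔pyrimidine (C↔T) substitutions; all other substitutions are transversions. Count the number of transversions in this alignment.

The sequences differ at positions 2 (T/G, transversion), 6 (C/G, transversion), 7 (G/A, transition), 10 (G/C, transversion), 13 (A/T, transversion).
Of the 5 differences, 1 transition and 4 transversions, so the answer is 4.

4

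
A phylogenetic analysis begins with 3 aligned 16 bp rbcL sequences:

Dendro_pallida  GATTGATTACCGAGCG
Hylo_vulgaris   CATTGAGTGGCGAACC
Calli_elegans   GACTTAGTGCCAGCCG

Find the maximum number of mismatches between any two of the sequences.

8

Pairwise Hamming distances:
  Dendro_pallida vs Hylo_vulgaris: 6
  Dendro_pallida vs Calli_elegans: 7
  Hylo_vulgaris vs Calli_elegans: 8
The largest is 8, between Hylo_vulgaris and Calli_elegans.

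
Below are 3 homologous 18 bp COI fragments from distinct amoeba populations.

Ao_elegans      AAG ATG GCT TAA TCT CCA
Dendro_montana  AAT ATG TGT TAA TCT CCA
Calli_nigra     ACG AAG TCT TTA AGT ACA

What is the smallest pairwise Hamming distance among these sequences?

3

Pairwise Hamming distances:
  Ao_elegans vs Dendro_montana: 3
  Ao_elegans vs Calli_nigra: 7
  Dendro_montana vs Calli_nigra: 8
The smallest is 3, between Ao_elegans and Dendro_montana.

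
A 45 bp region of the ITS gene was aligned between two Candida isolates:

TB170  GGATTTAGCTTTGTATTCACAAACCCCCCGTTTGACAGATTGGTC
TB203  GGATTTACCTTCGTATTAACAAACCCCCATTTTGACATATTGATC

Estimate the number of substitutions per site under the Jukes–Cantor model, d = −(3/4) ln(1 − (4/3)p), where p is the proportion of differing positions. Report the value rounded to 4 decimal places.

0.1743

Mismatches occur at site 8 (G/C), site 12 (T/C), site 18 (C/A), site 29 (C/A), site 30 (G/T), site 38 (G/T), site 43 (G/A).
p = 7/45 = 0.155556.
d = −0.75 · ln(1 − (4/3)·0.155556) = −0.75 · ln(0.792592) = −0.75 · (-0.232447) = 0.1743.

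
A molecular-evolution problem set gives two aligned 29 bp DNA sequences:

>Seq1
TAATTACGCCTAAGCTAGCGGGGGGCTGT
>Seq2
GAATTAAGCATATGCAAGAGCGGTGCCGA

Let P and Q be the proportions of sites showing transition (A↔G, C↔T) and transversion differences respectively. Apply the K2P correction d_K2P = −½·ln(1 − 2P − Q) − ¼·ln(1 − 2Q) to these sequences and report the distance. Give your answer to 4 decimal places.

Mismatches occur at site 1 (T/G, transversion), site 7 (C/A, transversion), site 10 (C/A, transversion), site 13 (A/T, transversion), site 16 (T/A, transversion), site 19 (C/A, transversion), site 21 (G/C, transversion), site 24 (G/T, transversion), site 27 (T/C, transition), site 29 (T/A, transversion).
Of the 10 differences, 1 transition and 9 transversions over 29 sites: P = 1/29 = 0.034483, Q = 9/29 = 0.310345.
d = −0.5·ln(0.620689) − 0.25·ln(0.379310) = −0.5·(-0.476925) − 0.25·(-0.969401) = 0.4808.

0.4808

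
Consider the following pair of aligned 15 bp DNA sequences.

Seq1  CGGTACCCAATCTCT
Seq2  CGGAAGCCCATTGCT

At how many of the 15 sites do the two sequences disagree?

5

Differing sites — 4:T/A; 6:C/G; 9:A/C; 12:C/T; 13:T/G.
That gives 5 mismatches out of 15 aligned sites, so the Hamming distance is 5.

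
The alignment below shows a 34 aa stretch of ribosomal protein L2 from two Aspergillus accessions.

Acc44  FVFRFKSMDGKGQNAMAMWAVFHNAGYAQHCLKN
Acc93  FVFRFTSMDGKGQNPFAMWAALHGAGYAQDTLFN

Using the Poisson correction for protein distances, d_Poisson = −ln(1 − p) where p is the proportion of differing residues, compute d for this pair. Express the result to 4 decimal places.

0.3075

Mismatches occur at site 6 (K↔T), site 15 (A↔P), site 16 (M↔F), site 21 (V↔A), site 22 (F↔L), site 24 (N↔G), site 30 (H↔D), site 31 (C↔T), site 33 (K↔F).
p = 9/34 = 0.264706.
d = −ln(1 − 0.264706) = −ln(0.735294) = 0.3075.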